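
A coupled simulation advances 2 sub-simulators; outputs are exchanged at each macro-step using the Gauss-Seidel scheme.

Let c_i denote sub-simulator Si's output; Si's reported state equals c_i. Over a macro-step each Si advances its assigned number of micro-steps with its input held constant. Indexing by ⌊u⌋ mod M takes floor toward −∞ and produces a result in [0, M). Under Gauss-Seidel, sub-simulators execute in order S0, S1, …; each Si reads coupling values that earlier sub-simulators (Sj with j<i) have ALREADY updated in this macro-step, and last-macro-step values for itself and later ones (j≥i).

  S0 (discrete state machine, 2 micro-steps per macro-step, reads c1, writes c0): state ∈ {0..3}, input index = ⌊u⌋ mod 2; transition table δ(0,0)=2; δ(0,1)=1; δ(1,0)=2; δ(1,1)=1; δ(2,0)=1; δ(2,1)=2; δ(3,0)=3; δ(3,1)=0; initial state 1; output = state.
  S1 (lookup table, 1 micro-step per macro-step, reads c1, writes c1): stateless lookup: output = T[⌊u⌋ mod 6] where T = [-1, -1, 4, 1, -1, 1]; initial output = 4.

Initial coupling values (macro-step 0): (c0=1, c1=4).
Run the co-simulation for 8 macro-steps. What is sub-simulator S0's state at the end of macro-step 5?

macro 1: S0 reads c1=4 → after 2×micro: 1; S1 reads c1=4 → after 1×micro: -1 ⇒ (c0=1, c1=-1)
macro 2: S0 reads c1=-1 → after 2×micro: 1; S1 reads c1=-1 → after 1×micro: 1 ⇒ (c0=1, c1=1)
macro 3: S0 reads c1=1 → after 2×micro: 1; S1 reads c1=1 → after 1×micro: -1 ⇒ (c0=1, c1=-1)
macro 4: S0 reads c1=-1 → after 2×micro: 1; S1 reads c1=-1 → after 1×micro: 1 ⇒ (c0=1, c1=1)
macro 5: S0 reads c1=1 → after 2×micro: 1; S1 reads c1=1 → after 1×micro: -1 ⇒ (c0=1, c1=-1)
macro 6: S0 reads c1=-1 → after 2×micro: 1; S1 reads c1=-1 → after 1×micro: 1 ⇒ (c0=1, c1=1)
macro 7: S0 reads c1=1 → after 2×micro: 1; S1 reads c1=1 → after 1×micro: -1 ⇒ (c0=1, c1=-1)
macro 8: S0 reads c1=-1 → after 2×micro: 1; S1 reads c1=-1 → after 1×micro: 1 ⇒ (c0=1, c1=1)

S0 state at macro-step 5 = 1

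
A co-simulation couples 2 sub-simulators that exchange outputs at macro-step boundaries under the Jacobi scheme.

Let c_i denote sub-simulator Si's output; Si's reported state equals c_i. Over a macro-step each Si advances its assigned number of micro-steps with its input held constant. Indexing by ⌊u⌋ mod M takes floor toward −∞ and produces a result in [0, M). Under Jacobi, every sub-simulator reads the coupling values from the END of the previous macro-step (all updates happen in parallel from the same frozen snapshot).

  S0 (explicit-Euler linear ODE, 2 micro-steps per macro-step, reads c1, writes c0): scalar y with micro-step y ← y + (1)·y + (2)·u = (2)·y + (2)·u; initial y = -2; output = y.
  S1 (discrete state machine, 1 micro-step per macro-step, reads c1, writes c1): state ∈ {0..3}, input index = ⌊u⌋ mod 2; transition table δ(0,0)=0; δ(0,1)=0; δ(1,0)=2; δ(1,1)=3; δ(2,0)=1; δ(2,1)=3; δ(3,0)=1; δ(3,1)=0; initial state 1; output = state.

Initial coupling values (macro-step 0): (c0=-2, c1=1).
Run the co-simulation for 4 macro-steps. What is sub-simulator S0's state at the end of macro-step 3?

macro 1: S0 reads c1=1 → after 2×micro: -2; S1 reads c1=1 → after 1×micro: 3 ⇒ (c0=-2, c1=3)
macro 2: S0 reads c1=3 → after 2×micro: 10; S1 reads c1=3 → after 1×micro: 0 ⇒ (c0=10, c1=0)
macro 3: S0 reads c1=0 → after 2×micro: 40; S1 reads c1=0 → after 1×micro: 0 ⇒ (c0=40, c1=0)
macro 4: S0 reads c1=0 → after 2×micro: 160; S1 reads c1=0 → after 1×micro: 0 ⇒ (c0=160, c1=0)

S0 state at macro-step 3 = 40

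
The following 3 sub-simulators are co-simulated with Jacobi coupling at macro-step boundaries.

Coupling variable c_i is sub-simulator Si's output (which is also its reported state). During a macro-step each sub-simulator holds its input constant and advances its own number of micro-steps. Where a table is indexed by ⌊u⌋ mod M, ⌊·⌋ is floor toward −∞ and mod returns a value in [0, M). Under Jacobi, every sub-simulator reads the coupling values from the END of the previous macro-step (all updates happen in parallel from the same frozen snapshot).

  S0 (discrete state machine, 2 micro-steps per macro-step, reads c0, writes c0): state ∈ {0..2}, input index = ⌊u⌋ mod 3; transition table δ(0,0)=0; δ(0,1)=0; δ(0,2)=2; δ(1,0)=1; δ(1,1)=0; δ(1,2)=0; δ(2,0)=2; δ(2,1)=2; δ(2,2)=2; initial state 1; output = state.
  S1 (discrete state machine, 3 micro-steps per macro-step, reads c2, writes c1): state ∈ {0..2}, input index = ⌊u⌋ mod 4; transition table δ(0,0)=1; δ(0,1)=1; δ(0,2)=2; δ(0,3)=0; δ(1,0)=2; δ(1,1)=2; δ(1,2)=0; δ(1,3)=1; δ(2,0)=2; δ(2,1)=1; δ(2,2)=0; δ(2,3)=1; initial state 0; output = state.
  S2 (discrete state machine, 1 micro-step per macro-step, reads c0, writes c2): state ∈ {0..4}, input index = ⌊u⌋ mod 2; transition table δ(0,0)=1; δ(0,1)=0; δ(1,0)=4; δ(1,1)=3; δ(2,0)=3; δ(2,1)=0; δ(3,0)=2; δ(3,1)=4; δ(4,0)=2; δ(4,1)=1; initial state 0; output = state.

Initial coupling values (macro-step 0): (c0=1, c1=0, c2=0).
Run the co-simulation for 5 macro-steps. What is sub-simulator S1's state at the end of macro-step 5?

S1 state at macro-step 5 = 0

macro 1: S0 reads c0=1 → after 2×micro: 0; S1 reads c2=0 → after 3×micro: 2; S2 reads c0=1 → after 1×micro: 0 ⇒ (c0=0, c1=2, c2=0)
macro 2: S0 reads c0=0 → after 2×micro: 0; S1 reads c2=0 → after 3×micro: 2; S2 reads c0=0 → after 1×micro: 1 ⇒ (c0=0, c1=2, c2=1)
macro 3: S0 reads c0=0 → after 2×micro: 0; S1 reads c2=1 → after 3×micro: 1; S2 reads c0=0 → after 1×micro: 4 ⇒ (c0=0, c1=1, c2=4)
macro 4: S0 reads c0=0 → after 2×micro: 0; S1 reads c2=4 → after 3×micro: 2; S2 reads c0=0 → after 1×micro: 2 ⇒ (c0=0, c1=2, c2=2)
macro 5: S0 reads c0=0 → after 2×micro: 0; S1 reads c2=2 → after 3×micro: 0; S2 reads c0=0 → after 1×micro: 3 ⇒ (c0=0, c1=0, c2=3)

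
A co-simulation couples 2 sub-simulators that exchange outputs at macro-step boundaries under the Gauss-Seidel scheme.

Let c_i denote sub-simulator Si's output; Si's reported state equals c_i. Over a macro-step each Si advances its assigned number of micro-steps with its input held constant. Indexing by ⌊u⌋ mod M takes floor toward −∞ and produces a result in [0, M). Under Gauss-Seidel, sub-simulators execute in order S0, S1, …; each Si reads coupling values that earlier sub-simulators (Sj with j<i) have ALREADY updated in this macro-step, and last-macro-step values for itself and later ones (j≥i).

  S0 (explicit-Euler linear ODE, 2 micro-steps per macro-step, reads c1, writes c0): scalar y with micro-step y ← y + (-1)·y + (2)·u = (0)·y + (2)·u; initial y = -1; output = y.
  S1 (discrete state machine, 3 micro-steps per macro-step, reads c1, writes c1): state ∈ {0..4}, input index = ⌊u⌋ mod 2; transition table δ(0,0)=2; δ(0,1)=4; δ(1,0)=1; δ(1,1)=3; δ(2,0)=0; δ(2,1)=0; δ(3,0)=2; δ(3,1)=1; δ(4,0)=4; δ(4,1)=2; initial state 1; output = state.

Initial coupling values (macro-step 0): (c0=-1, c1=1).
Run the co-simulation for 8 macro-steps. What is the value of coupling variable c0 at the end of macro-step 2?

macro 1: S0 reads c1=1 → after 2×micro: 2; S1 reads c1=1 → after 3×micro: 3 ⇒ (c0=2, c1=3)
macro 2: S0 reads c1=3 → after 2×micro: 6; S1 reads c1=3 → after 3×micro: 1 ⇒ (c0=6, c1=1)
macro 3: S0 reads c1=1 → after 2×micro: 2; S1 reads c1=1 → after 3×micro: 3 ⇒ (c0=2, c1=3)
macro 4: S0 reads c1=3 → after 2×micro: 6; S1 reads c1=3 → after 3×micro: 1 ⇒ (c0=6, c1=1)
macro 5: S0 reads c1=1 → after 2×micro: 2; S1 reads c1=1 → after 3×micro: 3 ⇒ (c0=2, c1=3)
macro 6: S0 reads c1=3 → after 2×micro: 6; S1 reads c1=3 → after 3×micro: 1 ⇒ (c0=6, c1=1)
macro 7: S0 reads c1=1 → after 2×micro: 2; S1 reads c1=1 → after 3×micro: 3 ⇒ (c0=2, c1=3)
macro 8: S0 reads c1=3 → after 2×micro: 6; S1 reads c1=3 → after 3×micro: 1 ⇒ (c0=6, c1=1)

c0 at macro-step 2 = 6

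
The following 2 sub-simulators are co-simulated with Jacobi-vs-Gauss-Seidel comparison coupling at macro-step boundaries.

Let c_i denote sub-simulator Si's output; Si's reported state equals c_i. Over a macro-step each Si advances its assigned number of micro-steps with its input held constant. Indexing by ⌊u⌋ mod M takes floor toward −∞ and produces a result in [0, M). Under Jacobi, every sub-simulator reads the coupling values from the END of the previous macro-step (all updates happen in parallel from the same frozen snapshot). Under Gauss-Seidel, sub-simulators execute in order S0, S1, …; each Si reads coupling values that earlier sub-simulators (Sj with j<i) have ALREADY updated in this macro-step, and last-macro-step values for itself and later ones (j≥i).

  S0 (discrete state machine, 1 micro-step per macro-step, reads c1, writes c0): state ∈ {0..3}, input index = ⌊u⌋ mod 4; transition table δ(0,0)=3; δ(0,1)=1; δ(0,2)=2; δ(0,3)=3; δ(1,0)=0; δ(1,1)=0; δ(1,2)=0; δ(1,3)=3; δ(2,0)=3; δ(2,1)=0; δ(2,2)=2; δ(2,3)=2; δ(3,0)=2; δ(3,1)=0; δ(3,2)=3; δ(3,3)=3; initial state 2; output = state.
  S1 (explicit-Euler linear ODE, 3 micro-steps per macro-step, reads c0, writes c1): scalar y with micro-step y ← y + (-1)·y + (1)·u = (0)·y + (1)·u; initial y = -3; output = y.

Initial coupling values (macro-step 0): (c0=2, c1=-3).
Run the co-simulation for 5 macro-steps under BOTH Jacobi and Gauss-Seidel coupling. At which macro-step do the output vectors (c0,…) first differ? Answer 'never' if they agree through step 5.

first divergence at macro-step: 1

[Jacobi] macro 1: S0 reads c1=-3 → after 1×micro: 0; S1 reads c0=2 → after 3×micro: 2 ⇒ (c0=0, c1=2)
[Jacobi] macro 2: S0 reads c1=2 → after 1×micro: 2; S1 reads c0=0 → after 3×micro: 0 ⇒ (c0=2, c1=0)
[Jacobi] macro 3: S0 reads c1=0 → after 1×micro: 3; S1 reads c0=2 → after 3×micro: 2 ⇒ (c0=3, c1=2)
[Jacobi] macro 4: S0 reads c1=2 → after 1×micro: 3; S1 reads c0=3 → after 3×micro: 3 ⇒ (c0=3, c1=3)
[Jacobi] macro 5: S0 reads c1=3 → after 1×micro: 3; S1 reads c0=3 → after 3×micro: 3 ⇒ (c0=3, c1=3)
[Gauss-Seidel] macro 1: S0 reads c1=-3 → after 1×micro: 0; S1 reads c0=0 → after 3×micro: 0 ⇒ (c0=0, c1=0)
[Gauss-Seidel] macro 2: S0 reads c1=0 → after 1×micro: 3; S1 reads c0=3 → after 3×micro: 3 ⇒ (c0=3, c1=3)
[Gauss-Seidel] macro 3: S0 reads c1=3 → after 1×micro: 3; S1 reads c0=3 → after 3×micro: 3 ⇒ (c0=3, c1=3)
[Gauss-Seidel] macro 4: S0 reads c1=3 → after 1×micro: 3; S1 reads c0=3 → after 3×micro: 3 ⇒ (c0=3, c1=3)
[Gauss-Seidel] macro 5: S0 reads c1=3 → after 1×micro: 3; S1 reads c0=3 → after 3×micro: 3 ⇒ (c0=3, c1=3)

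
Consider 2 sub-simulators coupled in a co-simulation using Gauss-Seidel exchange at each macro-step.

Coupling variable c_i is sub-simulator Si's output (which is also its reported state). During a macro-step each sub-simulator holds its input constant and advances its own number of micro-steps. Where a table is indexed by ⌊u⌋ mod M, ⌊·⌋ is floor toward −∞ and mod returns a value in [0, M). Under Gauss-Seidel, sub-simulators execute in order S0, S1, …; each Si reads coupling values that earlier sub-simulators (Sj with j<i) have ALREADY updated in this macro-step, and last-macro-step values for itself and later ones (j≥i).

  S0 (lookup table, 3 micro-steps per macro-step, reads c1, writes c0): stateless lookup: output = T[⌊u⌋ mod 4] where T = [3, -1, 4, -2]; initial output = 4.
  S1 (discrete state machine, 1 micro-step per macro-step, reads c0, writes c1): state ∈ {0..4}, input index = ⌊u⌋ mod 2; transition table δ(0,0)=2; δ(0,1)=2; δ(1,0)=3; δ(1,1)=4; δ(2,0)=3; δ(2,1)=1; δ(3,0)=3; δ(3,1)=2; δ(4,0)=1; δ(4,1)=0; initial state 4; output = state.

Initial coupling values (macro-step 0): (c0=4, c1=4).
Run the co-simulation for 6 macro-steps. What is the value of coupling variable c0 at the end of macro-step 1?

c0 at macro-step 1 = 3

macro 1: S0 reads c1=4 → after 3×micro: 3; S1 reads c0=3 → after 1×micro: 0 ⇒ (c0=3, c1=0)
macro 2: S0 reads c1=0 → after 3×micro: 3; S1 reads c0=3 → after 1×micro: 2 ⇒ (c0=3, c1=2)
macro 3: S0 reads c1=2 → after 3×micro: 4; S1 reads c0=4 → after 1×micro: 3 ⇒ (c0=4, c1=3)
macro 4: S0 reads c1=3 → after 3×micro: -2; S1 reads c0=-2 → after 1×micro: 3 ⇒ (c0=-2, c1=3)
macro 5: S0 reads c1=3 → after 3×micro: -2; S1 reads c0=-2 → after 1×micro: 3 ⇒ (c0=-2, c1=3)
macro 6: S0 reads c1=3 → after 3×micro: -2; S1 reads c0=-2 → after 1×micro: 3 ⇒ (c0=-2, c1=3)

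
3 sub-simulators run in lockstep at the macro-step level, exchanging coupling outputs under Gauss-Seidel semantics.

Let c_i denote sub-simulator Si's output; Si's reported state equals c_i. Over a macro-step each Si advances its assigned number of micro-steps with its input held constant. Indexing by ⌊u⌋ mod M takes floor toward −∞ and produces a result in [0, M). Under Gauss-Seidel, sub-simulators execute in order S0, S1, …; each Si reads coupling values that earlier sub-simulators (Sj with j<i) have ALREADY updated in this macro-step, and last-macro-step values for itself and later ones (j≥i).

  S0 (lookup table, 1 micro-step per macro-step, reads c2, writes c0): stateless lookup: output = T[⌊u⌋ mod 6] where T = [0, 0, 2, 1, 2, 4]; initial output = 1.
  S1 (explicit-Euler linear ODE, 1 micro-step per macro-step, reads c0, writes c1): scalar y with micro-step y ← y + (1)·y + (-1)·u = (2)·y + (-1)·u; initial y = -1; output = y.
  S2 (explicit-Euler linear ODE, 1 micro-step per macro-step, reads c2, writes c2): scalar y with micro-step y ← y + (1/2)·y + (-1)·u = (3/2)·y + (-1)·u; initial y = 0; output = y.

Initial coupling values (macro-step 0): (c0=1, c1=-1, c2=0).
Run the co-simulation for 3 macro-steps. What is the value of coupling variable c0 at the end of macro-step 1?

macro 1: S0 reads c2=0 → after 1×micro: 0; S1 reads c0=0 → after 1×micro: -2; S2 reads c2=0 → after 1×micro: 0 ⇒ (c0=0, c1=-2, c2=0)
macro 2: S0 reads c2=0 → after 1×micro: 0; S1 reads c0=0 → after 1×micro: -4; S2 reads c2=0 → after 1×micro: 0 ⇒ (c0=0, c1=-4, c2=0)
macro 3: S0 reads c2=0 → after 1×micro: 0; S1 reads c0=0 → after 1×micro: -8; S2 reads c2=0 → after 1×micro: 0 ⇒ (c0=0, c1=-8, c2=0)

c0 at macro-step 1 = 0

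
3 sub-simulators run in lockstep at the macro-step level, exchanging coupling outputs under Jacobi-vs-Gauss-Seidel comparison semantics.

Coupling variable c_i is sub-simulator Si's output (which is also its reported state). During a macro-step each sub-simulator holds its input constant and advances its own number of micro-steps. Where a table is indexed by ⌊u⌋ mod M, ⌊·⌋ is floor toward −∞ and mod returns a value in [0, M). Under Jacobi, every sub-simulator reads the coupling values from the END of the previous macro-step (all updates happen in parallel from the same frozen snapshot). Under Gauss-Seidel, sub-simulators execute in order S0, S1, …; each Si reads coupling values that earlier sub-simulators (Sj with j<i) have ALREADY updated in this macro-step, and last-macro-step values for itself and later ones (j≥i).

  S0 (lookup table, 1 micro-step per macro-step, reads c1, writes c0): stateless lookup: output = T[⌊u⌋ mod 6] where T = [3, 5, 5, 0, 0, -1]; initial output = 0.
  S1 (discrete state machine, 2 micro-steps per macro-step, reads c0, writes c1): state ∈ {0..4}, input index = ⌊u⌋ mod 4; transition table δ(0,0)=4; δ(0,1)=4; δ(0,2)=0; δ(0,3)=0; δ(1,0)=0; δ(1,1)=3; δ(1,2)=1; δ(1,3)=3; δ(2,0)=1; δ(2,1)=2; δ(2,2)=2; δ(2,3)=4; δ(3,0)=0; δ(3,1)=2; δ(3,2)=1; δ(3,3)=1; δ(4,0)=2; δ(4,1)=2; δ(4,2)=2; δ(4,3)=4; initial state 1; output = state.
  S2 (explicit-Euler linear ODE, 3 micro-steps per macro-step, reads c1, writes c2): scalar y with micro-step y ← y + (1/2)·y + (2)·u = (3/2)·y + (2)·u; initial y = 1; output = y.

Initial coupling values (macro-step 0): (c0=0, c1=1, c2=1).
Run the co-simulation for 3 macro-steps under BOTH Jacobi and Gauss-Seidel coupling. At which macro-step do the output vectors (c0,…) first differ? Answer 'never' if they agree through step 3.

[Jacobi] macro 1: S0 reads c1=1 → after 1×micro: 5; S1 reads c0=0 → after 2×micro: 4; S2 reads c1=1 → after 3×micro: 103/8 ⇒ (c0=5, c1=4, c2=103/8)
[Jacobi] macro 2: S0 reads c1=4 → after 1×micro: 0; S1 reads c0=5 → after 2×micro: 2; S2 reads c1=4 → after 3×micro: 5213/64 ⇒ (c0=0, c1=2, c2=5213/64)
[Jacobi] macro 3: S0 reads c1=2 → after 1×micro: 5; S1 reads c0=0 → after 2×micro: 0; S2 reads c1=2 → after 3×micro: 150479/512 ⇒ (c0=5, c1=0, c2=150479/512)
[Gauss-Seidel] macro 1: S0 reads c1=1 → after 1×micro: 5; S1 reads c0=5 → after 2×micro: 2; S2 reads c1=2 → after 3×micro: 179/8 ⇒ (c0=5, c1=2, c2=179/8)
[Gauss-Seidel] macro 2: S0 reads c1=2 → after 1×micro: 5; S1 reads c0=5 → after 2×micro: 2; S2 reads c1=2 → after 3×micro: 6049/64 ⇒ (c0=5, c1=2, c2=6049/64)
[Gauss-Seidel] macro 3: S0 reads c1=2 → after 1×micro: 5; S1 reads c0=5 → after 2×micro: 2; S2 reads c1=2 → after 3×micro: 173051/512 ⇒ (c0=5, c1=2, c2=173051/512)

first divergence at macro-step: 1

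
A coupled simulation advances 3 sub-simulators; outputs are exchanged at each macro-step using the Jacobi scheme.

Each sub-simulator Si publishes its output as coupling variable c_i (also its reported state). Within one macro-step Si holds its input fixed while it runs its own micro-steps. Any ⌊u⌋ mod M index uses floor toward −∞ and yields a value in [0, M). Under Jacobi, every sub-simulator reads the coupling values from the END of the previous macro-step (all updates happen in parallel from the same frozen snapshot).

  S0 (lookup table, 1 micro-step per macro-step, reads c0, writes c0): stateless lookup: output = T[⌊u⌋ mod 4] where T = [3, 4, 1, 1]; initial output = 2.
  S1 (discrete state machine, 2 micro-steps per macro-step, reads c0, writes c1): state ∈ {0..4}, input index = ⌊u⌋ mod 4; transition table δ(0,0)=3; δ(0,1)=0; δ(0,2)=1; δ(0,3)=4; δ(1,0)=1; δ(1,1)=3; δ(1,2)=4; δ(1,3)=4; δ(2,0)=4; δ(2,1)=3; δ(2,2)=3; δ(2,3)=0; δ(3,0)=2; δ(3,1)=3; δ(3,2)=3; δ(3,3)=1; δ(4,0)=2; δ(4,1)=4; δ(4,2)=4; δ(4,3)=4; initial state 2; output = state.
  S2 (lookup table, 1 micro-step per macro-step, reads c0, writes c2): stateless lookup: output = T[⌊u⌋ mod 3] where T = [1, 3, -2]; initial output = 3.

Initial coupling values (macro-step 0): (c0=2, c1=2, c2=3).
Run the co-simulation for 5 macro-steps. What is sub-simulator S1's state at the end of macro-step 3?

macro 1: S0 reads c0=2 → after 1×micro: 1; S1 reads c0=2 → after 2×micro: 3; S2 reads c0=2 → after 1×micro: -2 ⇒ (c0=1, c1=3, c2=-2)
macro 2: S0 reads c0=1 → after 1×micro: 4; S1 reads c0=1 → after 2×micro: 3; S2 reads c0=1 → after 1×micro: 3 ⇒ (c0=4, c1=3, c2=3)
macro 3: S0 reads c0=4 → after 1×micro: 3; S1 reads c0=4 → after 2×micro: 4; S2 reads c0=4 → after 1×micro: 3 ⇒ (c0=3, c1=4, c2=3)
macro 4: S0 reads c0=3 → after 1×micro: 1; S1 reads c0=3 → after 2×micro: 4; S2 reads c0=3 → after 1×micro: 1 ⇒ (c0=1, c1=4, c2=1)
macro 5: S0 reads c0=1 → after 1×micro: 4; S1 reads c0=1 → after 2×micro: 4; S2 reads c0=1 → after 1×micro: 3 ⇒ (c0=4, c1=4, c2=3)

S1 state at macro-step 3 = 4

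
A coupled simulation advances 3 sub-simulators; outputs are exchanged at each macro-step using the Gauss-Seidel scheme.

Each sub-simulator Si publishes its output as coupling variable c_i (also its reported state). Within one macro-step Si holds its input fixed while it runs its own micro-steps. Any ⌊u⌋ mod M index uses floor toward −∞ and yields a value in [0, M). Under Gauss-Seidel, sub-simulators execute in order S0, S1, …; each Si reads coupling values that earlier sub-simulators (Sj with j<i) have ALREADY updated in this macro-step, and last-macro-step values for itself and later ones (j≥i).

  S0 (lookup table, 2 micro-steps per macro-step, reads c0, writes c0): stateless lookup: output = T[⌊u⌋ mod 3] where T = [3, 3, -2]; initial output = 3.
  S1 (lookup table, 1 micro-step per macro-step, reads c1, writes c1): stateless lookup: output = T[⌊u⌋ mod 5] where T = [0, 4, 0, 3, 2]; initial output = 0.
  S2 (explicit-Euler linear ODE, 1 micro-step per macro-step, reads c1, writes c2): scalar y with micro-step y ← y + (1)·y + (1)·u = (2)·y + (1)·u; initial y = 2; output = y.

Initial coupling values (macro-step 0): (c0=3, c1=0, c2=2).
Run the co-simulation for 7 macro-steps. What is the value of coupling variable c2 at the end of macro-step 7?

c2 at macro-step 7 = 256

macro 1: S0 reads c0=3 → after 2×micro: 3; S1 reads c1=0 → after 1×micro: 0; S2 reads c1=0 → after 1×micro: 4 ⇒ (c0=3, c1=0, c2=4)
macro 2: S0 reads c0=3 → after 2×micro: 3; S1 reads c1=0 → after 1×micro: 0; S2 reads c1=0 → after 1×micro: 8 ⇒ (c0=3, c1=0, c2=8)
macro 3: S0 reads c0=3 → after 2×micro: 3; S1 reads c1=0 → after 1×micro: 0; S2 reads c1=0 → after 1×micro: 16 ⇒ (c0=3, c1=0, c2=16)
macro 4: S0 reads c0=3 → after 2×micro: 3; S1 reads c1=0 → after 1×micro: 0; S2 reads c1=0 → after 1×micro: 32 ⇒ (c0=3, c1=0, c2=32)
macro 5: S0 reads c0=3 → after 2×micro: 3; S1 reads c1=0 → after 1×micro: 0; S2 reads c1=0 → after 1×micro: 64 ⇒ (c0=3, c1=0, c2=64)
macro 6: S0 reads c0=3 → after 2×micro: 3; S1 reads c1=0 → after 1×micro: 0; S2 reads c1=0 → after 1×micro: 128 ⇒ (c0=3, c1=0, c2=128)
macro 7: S0 reads c0=3 → after 2×micro: 3; S1 reads c1=0 → after 1×micro: 0; S2 reads c1=0 → after 1×micro: 256 ⇒ (c0=3, c1=0, c2=256)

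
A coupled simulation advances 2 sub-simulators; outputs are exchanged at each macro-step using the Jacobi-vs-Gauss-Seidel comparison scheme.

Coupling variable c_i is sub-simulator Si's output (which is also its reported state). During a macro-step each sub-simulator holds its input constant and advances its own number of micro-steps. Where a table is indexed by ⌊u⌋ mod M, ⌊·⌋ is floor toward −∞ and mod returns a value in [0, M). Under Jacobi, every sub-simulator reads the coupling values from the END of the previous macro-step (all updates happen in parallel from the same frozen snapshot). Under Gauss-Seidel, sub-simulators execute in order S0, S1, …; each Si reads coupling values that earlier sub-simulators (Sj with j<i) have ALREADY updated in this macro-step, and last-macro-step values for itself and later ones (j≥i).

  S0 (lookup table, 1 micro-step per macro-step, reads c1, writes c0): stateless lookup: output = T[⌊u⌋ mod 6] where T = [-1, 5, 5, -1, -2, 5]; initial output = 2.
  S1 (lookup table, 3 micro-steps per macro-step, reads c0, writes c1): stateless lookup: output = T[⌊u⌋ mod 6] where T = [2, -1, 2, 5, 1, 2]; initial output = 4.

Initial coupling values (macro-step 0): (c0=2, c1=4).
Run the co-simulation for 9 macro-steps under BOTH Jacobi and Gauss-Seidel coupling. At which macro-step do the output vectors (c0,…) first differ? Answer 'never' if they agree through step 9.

first divergence at macro-step: 1

[Jacobi] macro 1: S0 reads c1=4 → after 1×micro: -2; S1 reads c0=2 → after 3×micro: 2 ⇒ (c0=-2, c1=2)
[Jacobi] macro 2: S0 reads c1=2 → after 1×micro: 5; S1 reads c0=-2 → after 3×micro: 1 ⇒ (c0=5, c1=1)
[Jacobi] macro 3: S0 reads c1=1 → after 1×micro: 5; S1 reads c0=5 → after 3×micro: 2 ⇒ (c0=5, c1=2)
[Jacobi] macro 4: S0 reads c1=2 → after 1×micro: 5; S1 reads c0=5 → after 3×micro: 2 ⇒ (c0=5, c1=2)
[Jacobi] macro 5: S0 reads c1=2 → after 1×micro: 5; S1 reads c0=5 → after 3×micro: 2 ⇒ (c0=5, c1=2)
[Jacobi] macro 6: S0 reads c1=2 → after 1×micro: 5; S1 reads c0=5 → after 3×micro: 2 ⇒ (c0=5, c1=2)
[Jacobi] macro 7: S0 reads c1=2 → after 1×micro: 5; S1 reads c0=5 → after 3×micro: 2 ⇒ (c0=5, c1=2)
[Jacobi] macro 8: S0 reads c1=2 → after 1×micro: 5; S1 reads c0=5 → after 3×micro: 2 ⇒ (c0=5, c1=2)
[Jacobi] macro 9: S0 reads c1=2 → after 1×micro: 5; S1 reads c0=5 → after 3×micro: 2 ⇒ (c0=5, c1=2)
[Gauss-Seidel] macro 1: S0 reads c1=4 → after 1×micro: -2; S1 reads c0=-2 → after 3×micro: 1 ⇒ (c0=-2, c1=1)
[Gauss-Seidel] macro 2: S0 reads c1=1 → after 1×micro: 5; S1 reads c0=5 → after 3×micro: 2 ⇒ (c0=5, c1=2)
[Gauss-Seidel] macro 3: S0 reads c1=2 → after 1×micro: 5; S1 reads c0=5 → after 3×micro: 2 ⇒ (c0=5, c1=2)
[Gauss-Seidel] macro 4: S0 reads c1=2 → after 1×micro: 5; S1 reads c0=5 → after 3×micro: 2 ⇒ (c0=5, c1=2)
[Gauss-Seidel] macro 5: S0 reads c1=2 → after 1×micro: 5; S1 reads c0=5 → after 3×micro: 2 ⇒ (c0=5, c1=2)
[Gauss-Seidel] macro 6: S0 reads c1=2 → after 1×micro: 5; S1 reads c0=5 → after 3×micro: 2 ⇒ (c0=5, c1=2)
[Gauss-Seidel] macro 7: S0 reads c1=2 → after 1×micro: 5; S1 reads c0=5 → after 3×micro: 2 ⇒ (c0=5, c1=2)
[Gauss-Seidel] macro 8: S0 reads c1=2 → after 1×micro: 5; S1 reads c0=5 → after 3×micro: 2 ⇒ (c0=5, c1=2)
[Gauss-Seidel] macro 9: S0 reads c1=2 → after 1×micro: 5; S1 reads c0=5 → after 3×micro: 2 ⇒ (c0=5, c1=2)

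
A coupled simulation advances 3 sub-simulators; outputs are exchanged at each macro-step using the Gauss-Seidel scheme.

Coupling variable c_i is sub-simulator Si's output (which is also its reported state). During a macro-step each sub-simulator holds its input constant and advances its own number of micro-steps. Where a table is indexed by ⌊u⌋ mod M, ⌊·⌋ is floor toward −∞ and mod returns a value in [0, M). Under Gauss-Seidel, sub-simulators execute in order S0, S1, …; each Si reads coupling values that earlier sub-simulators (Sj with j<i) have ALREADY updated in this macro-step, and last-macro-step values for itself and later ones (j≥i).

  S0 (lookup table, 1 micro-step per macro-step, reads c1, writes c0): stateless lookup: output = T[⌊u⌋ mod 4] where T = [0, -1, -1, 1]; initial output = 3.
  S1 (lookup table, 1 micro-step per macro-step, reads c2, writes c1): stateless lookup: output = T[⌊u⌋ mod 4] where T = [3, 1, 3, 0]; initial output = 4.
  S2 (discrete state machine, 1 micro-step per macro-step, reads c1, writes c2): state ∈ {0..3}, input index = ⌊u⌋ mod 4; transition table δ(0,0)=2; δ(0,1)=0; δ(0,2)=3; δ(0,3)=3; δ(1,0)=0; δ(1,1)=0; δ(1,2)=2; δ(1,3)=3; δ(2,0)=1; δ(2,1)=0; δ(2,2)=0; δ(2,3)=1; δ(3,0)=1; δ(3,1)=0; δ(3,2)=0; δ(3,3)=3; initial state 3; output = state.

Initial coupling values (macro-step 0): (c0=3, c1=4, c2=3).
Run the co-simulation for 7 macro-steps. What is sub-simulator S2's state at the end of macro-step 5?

macro 1: S0 reads c1=4 → after 1×micro: 0; S1 reads c2=3 → after 1×micro: 0; S2 reads c1=0 → after 1×micro: 1 ⇒ (c0=0, c1=0, c2=1)
macro 2: S0 reads c1=0 → after 1×micro: 0; S1 reads c2=1 → after 1×micro: 1; S2 reads c1=1 → after 1×micro: 0 ⇒ (c0=0, c1=1, c2=0)
macro 3: S0 reads c1=1 → after 1×micro: -1; S1 reads c2=0 → after 1×micro: 3; S2 reads c1=3 → after 1×micro: 3 ⇒ (c0=-1, c1=3, c2=3)
macro 4: S0 reads c1=3 → after 1×micro: 1; S1 reads c2=3 → after 1×micro: 0; S2 reads c1=0 → after 1×micro: 1 ⇒ (c0=1, c1=0, c2=1)
macro 5: S0 reads c1=0 → after 1×micro: 0; S1 reads c2=1 → after 1×micro: 1; S2 reads c1=1 → after 1×micro: 0 ⇒ (c0=0, c1=1, c2=0)
macro 6: S0 reads c1=1 → after 1×micro: -1; S1 reads c2=0 → after 1×micro: 3; S2 reads c1=3 → after 1×micro: 3 ⇒ (c0=-1, c1=3, c2=3)
macro 7: S0 reads c1=3 → after 1×micro: 1; S1 reads c2=3 → after 1×micro: 0; S2 reads c1=0 → after 1×micro: 1 ⇒ (c0=1, c1=0, c2=1)

S2 state at macro-step 5 = 0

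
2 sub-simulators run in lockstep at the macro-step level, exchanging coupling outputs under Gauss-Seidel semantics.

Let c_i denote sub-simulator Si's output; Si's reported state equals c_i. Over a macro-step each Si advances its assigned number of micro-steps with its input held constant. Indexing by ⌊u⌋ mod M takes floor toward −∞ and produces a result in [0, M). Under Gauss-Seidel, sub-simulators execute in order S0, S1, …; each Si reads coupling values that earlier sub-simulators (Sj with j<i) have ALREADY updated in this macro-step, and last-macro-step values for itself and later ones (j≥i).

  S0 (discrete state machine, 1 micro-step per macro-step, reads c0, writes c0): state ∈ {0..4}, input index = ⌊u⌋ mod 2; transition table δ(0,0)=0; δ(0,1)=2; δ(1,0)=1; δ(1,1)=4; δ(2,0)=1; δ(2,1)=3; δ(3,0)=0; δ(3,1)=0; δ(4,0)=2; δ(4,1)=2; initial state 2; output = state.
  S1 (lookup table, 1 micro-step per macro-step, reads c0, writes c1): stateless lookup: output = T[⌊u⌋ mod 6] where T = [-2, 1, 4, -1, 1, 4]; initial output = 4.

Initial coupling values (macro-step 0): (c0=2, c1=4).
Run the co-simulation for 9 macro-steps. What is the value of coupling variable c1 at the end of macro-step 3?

macro 1: S0 reads c0=2 → after 1×micro: 1; S1 reads c0=1 → after 1×micro: 1 ⇒ (c0=1, c1=1)
macro 2: S0 reads c0=1 → after 1×micro: 4; S1 reads c0=4 → after 1×micro: 1 ⇒ (c0=4, c1=1)
macro 3: S0 reads c0=4 → after 1×micro: 2; S1 reads c0=2 → after 1×micro: 4 ⇒ (c0=2, c1=4)
macro 4: S0 reads c0=2 → after 1×micro: 1; S1 reads c0=1 → after 1×micro: 1 ⇒ (c0=1, c1=1)
macro 5: S0 reads c0=1 → after 1×micro: 4; S1 reads c0=4 → after 1×micro: 1 ⇒ (c0=4, c1=1)
macro 6: S0 reads c0=4 → after 1×micro: 2; S1 reads c0=2 → after 1×micro: 4 ⇒ (c0=2, c1=4)
macro 7: S0 reads c0=2 → after 1×micro: 1; S1 reads c0=1 → after 1×micro: 1 ⇒ (c0=1, c1=1)
macro 8: S0 reads c0=1 → after 1×micro: 4; S1 reads c0=4 → after 1×micro: 1 ⇒ (c0=4, c1=1)
macro 9: S0 reads c0=4 → after 1×micro: 2; S1 reads c0=2 → after 1×micro: 4 ⇒ (c0=2, c1=4)

c1 at macro-step 3 = 4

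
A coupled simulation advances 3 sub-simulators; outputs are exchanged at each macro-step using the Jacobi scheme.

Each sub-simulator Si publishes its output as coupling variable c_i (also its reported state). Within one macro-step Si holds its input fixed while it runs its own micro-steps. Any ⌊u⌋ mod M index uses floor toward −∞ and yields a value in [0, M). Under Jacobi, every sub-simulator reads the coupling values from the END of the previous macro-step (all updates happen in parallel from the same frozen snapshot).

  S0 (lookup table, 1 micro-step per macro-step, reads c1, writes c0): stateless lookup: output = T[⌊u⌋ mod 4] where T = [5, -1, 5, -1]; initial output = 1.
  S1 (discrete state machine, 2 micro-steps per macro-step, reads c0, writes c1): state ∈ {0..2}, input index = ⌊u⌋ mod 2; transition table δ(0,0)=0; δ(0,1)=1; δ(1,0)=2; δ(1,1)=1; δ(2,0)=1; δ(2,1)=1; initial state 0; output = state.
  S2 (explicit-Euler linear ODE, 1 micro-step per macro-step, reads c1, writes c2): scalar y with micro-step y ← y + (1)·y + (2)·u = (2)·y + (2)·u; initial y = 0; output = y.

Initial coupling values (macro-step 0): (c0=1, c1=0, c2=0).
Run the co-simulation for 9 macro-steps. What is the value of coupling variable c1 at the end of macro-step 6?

c1 at macro-step 6 = 1

macro 1: S0 reads c1=0 → after 1×micro: 5; S1 reads c0=1 → after 2×micro: 1; S2 reads c1=0 → after 1×micro: 0 ⇒ (c0=5, c1=1, c2=0)
macro 2: S0 reads c1=1 → after 1×micro: -1; S1 reads c0=5 → after 2×micro: 1; S2 reads c1=1 → after 1×micro: 2 ⇒ (c0=-1, c1=1, c2=2)
macro 3: S0 reads c1=1 → after 1×micro: -1; S1 reads c0=-1 → after 2×micro: 1; S2 reads c1=1 → after 1×micro: 6 ⇒ (c0=-1, c1=1, c2=6)
macro 4: S0 reads c1=1 → after 1×micro: -1; S1 reads c0=-1 → after 2×micro: 1; S2 reads c1=1 → after 1×micro: 14 ⇒ (c0=-1, c1=1, c2=14)
macro 5: S0 reads c1=1 → after 1×micro: -1; S1 reads c0=-1 → after 2×micro: 1; S2 reads c1=1 → after 1×micro: 30 ⇒ (c0=-1, c1=1, c2=30)
macro 6: S0 reads c1=1 → after 1×micro: -1; S1 reads c0=-1 → after 2×micro: 1; S2 reads c1=1 → after 1×micro: 62 ⇒ (c0=-1, c1=1, c2=62)
macro 7: S0 reads c1=1 → after 1×micro: -1; S1 reads c0=-1 → after 2×micro: 1; S2 reads c1=1 → after 1×micro: 126 ⇒ (c0=-1, c1=1, c2=126)
macro 8: S0 reads c1=1 → after 1×micro: -1; S1 reads c0=-1 → after 2×micro: 1; S2 reads c1=1 → after 1×micro: 254 ⇒ (c0=-1, c1=1, c2=254)
macro 9: S0 reads c1=1 → after 1×micro: -1; S1 reads c0=-1 → after 2×micro: 1; S2 reads c1=1 → after 1×micro: 510 ⇒ (c0=-1, c1=1, c2=510)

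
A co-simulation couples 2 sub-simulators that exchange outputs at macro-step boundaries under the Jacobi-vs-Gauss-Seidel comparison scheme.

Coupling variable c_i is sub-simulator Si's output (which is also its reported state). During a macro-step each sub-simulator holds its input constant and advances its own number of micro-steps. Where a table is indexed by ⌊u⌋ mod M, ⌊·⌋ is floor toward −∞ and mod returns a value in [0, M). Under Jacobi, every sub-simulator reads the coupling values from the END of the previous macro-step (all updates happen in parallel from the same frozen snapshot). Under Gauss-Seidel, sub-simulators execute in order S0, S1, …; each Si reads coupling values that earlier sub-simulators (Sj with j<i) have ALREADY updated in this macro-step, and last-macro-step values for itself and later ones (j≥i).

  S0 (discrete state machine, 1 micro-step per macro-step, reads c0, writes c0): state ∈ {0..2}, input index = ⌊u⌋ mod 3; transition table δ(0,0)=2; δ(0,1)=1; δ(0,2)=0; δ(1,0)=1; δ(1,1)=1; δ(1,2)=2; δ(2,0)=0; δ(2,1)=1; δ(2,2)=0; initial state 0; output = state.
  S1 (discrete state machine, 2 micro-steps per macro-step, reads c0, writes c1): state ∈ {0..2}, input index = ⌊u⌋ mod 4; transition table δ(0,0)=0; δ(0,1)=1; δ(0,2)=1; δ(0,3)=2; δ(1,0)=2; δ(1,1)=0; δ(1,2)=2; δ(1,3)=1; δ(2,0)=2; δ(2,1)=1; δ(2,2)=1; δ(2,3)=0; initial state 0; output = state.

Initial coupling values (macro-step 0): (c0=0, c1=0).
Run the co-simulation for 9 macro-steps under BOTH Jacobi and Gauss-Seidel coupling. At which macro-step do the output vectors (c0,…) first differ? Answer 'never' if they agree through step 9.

first divergence at macro-step: 1

[Jacobi] macro 1: S0 reads c0=0 → after 1×micro: 2; S1 reads c0=0 → after 2×micro: 0 ⇒ (c0=2, c1=0)
[Jacobi] macro 2: S0 reads c0=2 → after 1×micro: 0; S1 reads c0=2 → after 2×micro: 2 ⇒ (c0=0, c1=2)
[Jacobi] macro 3: S0 reads c0=0 → after 1×micro: 2; S1 reads c0=0 → after 2×micro: 2 ⇒ (c0=2, c1=2)
[Jacobi] macro 4: S0 reads c0=2 → after 1×micro: 0; S1 reads c0=2 → after 2×micro: 2 ⇒ (c0=0, c1=2)
[Jacobi] macro 5: S0 reads c0=0 → after 1×micro: 2; S1 reads c0=0 → after 2×micro: 2 ⇒ (c0=2, c1=2)
[Jacobi] macro 6: S0 reads c0=2 → after 1×micro: 0; S1 reads c0=2 → after 2×micro: 2 ⇒ (c0=0, c1=2)
[Jacobi] macro 7: S0 reads c0=0 → after 1×micro: 2; S1 reads c0=0 → after 2×micro: 2 ⇒ (c0=2, c1=2)
[Jacobi] macro 8: S0 reads c0=2 → after 1×micro: 0; S1 reads c0=2 → after 2×micro: 2 ⇒ (c0=0, c1=2)
[Jacobi] macro 9: S0 reads c0=0 → after 1×micro: 2; S1 reads c0=0 → after 2×micro: 2 ⇒ (c0=2, c1=2)
[Gauss-Seidel] macro 1: S0 reads c0=0 → after 1×micro: 2; S1 reads c0=2 → after 2×micro: 2 ⇒ (c0=2, c1=2)
[Gauss-Seidel] macro 2: S0 reads c0=2 → after 1×micro: 0; S1 reads c0=0 → after 2×micro: 2 ⇒ (c0=0, c1=2)
[Gauss-Seidel] macro 3: S0 reads c0=0 → after 1×micro: 2; S1 reads c0=2 → after 2×micro: 2 ⇒ (c0=2, c1=2)
[Gauss-Seidel] macro 4: S0 reads c0=2 → after 1×micro: 0; S1 reads c0=0 → after 2×micro: 2 ⇒ (c0=0, c1=2)
[Gauss-Seidel] macro 5: S0 reads c0=0 → after 1×micro: 2; S1 reads c0=2 → after 2×micro: 2 ⇒ (c0=2, c1=2)
[Gauss-Seidel] macro 6: S0 reads c0=2 → after 1×micro: 0; S1 reads c0=0 → after 2×micro: 2 ⇒ (c0=0, c1=2)
[Gauss-Seidel] macro 7: S0 reads c0=0 → after 1×micro: 2; S1 reads c0=2 → after 2×micro: 2 ⇒ (c0=2, c1=2)
[Gauss-Seidel] macro 8: S0 reads c0=2 → after 1×micro: 0; S1 reads c0=0 → after 2×micro: 2 ⇒ (c0=0, c1=2)
[Gauss-Seidel] macro 9: S0 reads c0=0 → after 1×micro: 2; S1 reads c0=2 → after 2×micro: 2 ⇒ (c0=2, c1=2)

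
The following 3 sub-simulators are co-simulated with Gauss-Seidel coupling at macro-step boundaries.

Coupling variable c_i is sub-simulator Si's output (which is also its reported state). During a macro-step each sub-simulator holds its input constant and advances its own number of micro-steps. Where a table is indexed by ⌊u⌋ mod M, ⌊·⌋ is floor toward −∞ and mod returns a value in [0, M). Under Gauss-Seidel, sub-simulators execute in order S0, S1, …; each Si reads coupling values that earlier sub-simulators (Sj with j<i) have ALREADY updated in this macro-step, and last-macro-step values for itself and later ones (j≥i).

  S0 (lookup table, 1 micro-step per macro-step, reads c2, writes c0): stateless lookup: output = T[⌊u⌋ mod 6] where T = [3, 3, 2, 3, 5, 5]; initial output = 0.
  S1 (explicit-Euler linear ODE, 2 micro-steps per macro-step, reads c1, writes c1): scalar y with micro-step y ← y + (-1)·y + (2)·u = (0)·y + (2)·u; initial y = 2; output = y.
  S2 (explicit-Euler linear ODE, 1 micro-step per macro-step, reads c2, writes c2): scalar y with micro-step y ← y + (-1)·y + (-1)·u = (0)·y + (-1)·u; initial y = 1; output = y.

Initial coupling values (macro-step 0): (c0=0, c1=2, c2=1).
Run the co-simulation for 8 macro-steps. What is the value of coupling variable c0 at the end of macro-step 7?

macro 1: S0 reads c2=1 → after 1×micro: 3; S1 reads c1=2 → after 2×micro: 4; S2 reads c2=1 → after 1×micro: -1 ⇒ (c0=3, c1=4, c2=-1)
macro 2: S0 reads c2=-1 → after 1×micro: 5; S1 reads c1=4 → after 2×micro: 8; S2 reads c2=-1 → after 1×micro: 1 ⇒ (c0=5, c1=8, c2=1)
macro 3: S0 reads c2=1 → after 1×micro: 3; S1 reads c1=8 → after 2×micro: 16; S2 reads c2=1 → after 1×micro: -1 ⇒ (c0=3, c1=16, c2=-1)
macro 4: S0 reads c2=-1 → after 1×micro: 5; S1 reads c1=16 → after 2×micro: 32; S2 reads c2=-1 → after 1×micro: 1 ⇒ (c0=5, c1=32, c2=1)
macro 5: S0 reads c2=1 → after 1×micro: 3; S1 reads c1=32 → after 2×micro: 64; S2 reads c2=1 → after 1×micro: -1 ⇒ (c0=3, c1=64, c2=-1)
macro 6: S0 reads c2=-1 → after 1×micro: 5; S1 reads c1=64 → after 2×micro: 128; S2 reads c2=-1 → after 1×micro: 1 ⇒ (c0=5, c1=128, c2=1)
macro 7: S0 reads c2=1 → after 1×micro: 3; S1 reads c1=128 → after 2×micro: 256; S2 reads c2=1 → after 1×micro: -1 ⇒ (c0=3, c1=256, c2=-1)
macro 8: S0 reads c2=-1 → after 1×micro: 5; S1 reads c1=256 → after 2×micro: 512; S2 reads c2=-1 → after 1×micro: 1 ⇒ (c0=5, c1=512, c2=1)

c0 at macro-step 7 = 3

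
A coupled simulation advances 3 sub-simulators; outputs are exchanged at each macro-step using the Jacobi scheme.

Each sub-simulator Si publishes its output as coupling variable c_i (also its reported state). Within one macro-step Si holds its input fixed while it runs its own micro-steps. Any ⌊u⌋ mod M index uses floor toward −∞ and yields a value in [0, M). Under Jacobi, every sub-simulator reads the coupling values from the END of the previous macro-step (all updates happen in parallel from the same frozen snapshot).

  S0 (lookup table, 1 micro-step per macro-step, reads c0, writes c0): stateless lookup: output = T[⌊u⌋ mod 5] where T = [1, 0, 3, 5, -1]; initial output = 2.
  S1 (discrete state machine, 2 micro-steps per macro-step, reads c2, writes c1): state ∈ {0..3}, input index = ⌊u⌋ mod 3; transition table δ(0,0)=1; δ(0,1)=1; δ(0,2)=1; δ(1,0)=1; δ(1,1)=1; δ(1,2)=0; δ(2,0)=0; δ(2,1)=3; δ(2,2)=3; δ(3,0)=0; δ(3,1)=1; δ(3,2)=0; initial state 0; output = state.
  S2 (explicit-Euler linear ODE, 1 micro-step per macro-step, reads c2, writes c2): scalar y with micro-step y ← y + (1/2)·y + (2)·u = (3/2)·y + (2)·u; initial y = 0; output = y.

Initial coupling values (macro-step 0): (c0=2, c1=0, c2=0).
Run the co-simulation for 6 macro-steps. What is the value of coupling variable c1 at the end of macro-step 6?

macro 1: S0 reads c0=2 → after 1×micro: 3; S1 reads c2=0 → after 2×micro: 1; S2 reads c2=0 → after 1×micro: 0 ⇒ (c0=3, c1=1, c2=0)
macro 2: S0 reads c0=3 → after 1×micro: 5; S1 reads c2=0 → after 2×micro: 1; S2 reads c2=0 → after 1×micro: 0 ⇒ (c0=5, c1=1, c2=0)
macro 3: S0 reads c0=5 → after 1×micro: 1; S1 reads c2=0 → after 2×micro: 1; S2 reads c2=0 → after 1×micro: 0 ⇒ (c0=1, c1=1, c2=0)
macro 4: S0 reads c0=1 → after 1×micro: 0; S1 reads c2=0 → after 2×micro: 1; S2 reads c2=0 → after 1×micro: 0 ⇒ (c0=0, c1=1, c2=0)
macro 5: S0 reads c0=0 → after 1×micro: 1; S1 reads c2=0 → after 2×micro: 1; S2 reads c2=0 → after 1×micro: 0 ⇒ (c0=1, c1=1, c2=0)
macro 6: S0 reads c0=1 → after 1×micro: 0; S1 reads c2=0 → after 2×micro: 1; S2 reads c2=0 → after 1×micro: 0 ⇒ (c0=0, c1=1, c2=0)

c1 at macro-step 6 = 1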